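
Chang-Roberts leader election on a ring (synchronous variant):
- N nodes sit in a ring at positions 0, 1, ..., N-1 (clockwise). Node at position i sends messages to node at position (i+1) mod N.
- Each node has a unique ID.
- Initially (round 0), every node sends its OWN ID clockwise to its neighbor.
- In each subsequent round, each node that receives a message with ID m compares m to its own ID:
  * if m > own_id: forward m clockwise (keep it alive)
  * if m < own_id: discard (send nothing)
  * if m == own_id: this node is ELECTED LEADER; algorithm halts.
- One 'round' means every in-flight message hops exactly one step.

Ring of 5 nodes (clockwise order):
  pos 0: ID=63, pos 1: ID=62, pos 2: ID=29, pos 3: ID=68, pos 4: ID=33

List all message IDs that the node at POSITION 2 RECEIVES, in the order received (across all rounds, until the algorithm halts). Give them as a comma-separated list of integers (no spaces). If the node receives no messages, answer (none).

Round 1: pos1(id62) recv 63: fwd; pos2(id29) recv 62: fwd; pos3(id68) recv 29: drop; pos4(id33) recv 68: fwd; pos0(id63) recv 33: drop
Round 2: pos2(id29) recv 63: fwd; pos3(id68) recv 62: drop; pos0(id63) recv 68: fwd
Round 3: pos3(id68) recv 63: drop; pos1(id62) recv 68: fwd
Round 4: pos2(id29) recv 68: fwd
Round 5: pos3(id68) recv 68: ELECTED

Answer: 62,63,68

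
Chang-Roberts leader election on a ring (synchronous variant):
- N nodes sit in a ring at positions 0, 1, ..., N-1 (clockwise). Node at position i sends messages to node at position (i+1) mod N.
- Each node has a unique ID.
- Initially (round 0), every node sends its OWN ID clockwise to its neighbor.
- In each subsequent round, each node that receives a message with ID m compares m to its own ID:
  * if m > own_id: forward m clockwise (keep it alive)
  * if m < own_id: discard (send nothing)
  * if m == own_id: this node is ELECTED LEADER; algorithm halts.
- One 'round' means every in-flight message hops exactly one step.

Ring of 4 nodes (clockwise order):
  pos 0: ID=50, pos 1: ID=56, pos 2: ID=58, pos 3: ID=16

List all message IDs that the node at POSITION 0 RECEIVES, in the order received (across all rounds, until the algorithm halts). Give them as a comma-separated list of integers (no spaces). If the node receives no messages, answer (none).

Round 1: pos1(id56) recv 50: drop; pos2(id58) recv 56: drop; pos3(id16) recv 58: fwd; pos0(id50) recv 16: drop
Round 2: pos0(id50) recv 58: fwd
Round 3: pos1(id56) recv 58: fwd
Round 4: pos2(id58) recv 58: ELECTED

Answer: 16,58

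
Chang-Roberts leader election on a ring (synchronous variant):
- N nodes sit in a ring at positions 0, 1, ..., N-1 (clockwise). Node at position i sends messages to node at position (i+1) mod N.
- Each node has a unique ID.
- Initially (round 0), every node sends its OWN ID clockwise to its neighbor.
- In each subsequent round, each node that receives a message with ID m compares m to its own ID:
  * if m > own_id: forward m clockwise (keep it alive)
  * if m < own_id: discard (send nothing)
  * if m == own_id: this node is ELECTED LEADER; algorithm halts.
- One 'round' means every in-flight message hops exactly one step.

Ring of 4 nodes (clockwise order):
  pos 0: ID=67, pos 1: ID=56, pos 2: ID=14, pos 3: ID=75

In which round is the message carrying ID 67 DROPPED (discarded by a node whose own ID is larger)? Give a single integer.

Answer: 3

Derivation:
Round 1: pos1(id56) recv 67: fwd; pos2(id14) recv 56: fwd; pos3(id75) recv 14: drop; pos0(id67) recv 75: fwd
Round 2: pos2(id14) recv 67: fwd; pos3(id75) recv 56: drop; pos1(id56) recv 75: fwd
Round 3: pos3(id75) recv 67: drop; pos2(id14) recv 75: fwd
Round 4: pos3(id75) recv 75: ELECTED
Message ID 67 originates at pos 0; dropped at pos 3 in round 3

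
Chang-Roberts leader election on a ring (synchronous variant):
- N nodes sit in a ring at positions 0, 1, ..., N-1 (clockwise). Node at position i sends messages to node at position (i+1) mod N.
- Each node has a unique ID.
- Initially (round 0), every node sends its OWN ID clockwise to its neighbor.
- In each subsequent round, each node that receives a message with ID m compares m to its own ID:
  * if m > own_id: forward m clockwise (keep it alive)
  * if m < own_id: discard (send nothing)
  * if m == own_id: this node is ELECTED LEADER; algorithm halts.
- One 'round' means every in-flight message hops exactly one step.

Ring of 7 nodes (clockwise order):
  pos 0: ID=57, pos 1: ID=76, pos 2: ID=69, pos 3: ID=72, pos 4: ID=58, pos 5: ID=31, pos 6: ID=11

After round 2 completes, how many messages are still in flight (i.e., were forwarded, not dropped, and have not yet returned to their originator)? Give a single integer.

Answer: 3

Derivation:
Round 1: pos1(id76) recv 57: drop; pos2(id69) recv 76: fwd; pos3(id72) recv 69: drop; pos4(id58) recv 72: fwd; pos5(id31) recv 58: fwd; pos6(id11) recv 31: fwd; pos0(id57) recv 11: drop
Round 2: pos3(id72) recv 76: fwd; pos5(id31) recv 72: fwd; pos6(id11) recv 58: fwd; pos0(id57) recv 31: drop
After round 2: 3 messages still in flight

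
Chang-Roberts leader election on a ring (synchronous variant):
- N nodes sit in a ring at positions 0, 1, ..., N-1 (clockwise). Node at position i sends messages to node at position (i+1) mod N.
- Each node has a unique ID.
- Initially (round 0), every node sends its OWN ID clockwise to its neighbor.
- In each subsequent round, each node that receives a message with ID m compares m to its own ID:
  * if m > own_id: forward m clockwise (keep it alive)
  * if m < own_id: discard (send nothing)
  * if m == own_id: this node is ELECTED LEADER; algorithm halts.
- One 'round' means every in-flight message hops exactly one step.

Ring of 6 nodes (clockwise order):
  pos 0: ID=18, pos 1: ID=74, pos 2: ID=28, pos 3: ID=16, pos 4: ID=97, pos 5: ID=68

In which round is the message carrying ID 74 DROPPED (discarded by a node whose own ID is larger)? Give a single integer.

Round 1: pos1(id74) recv 18: drop; pos2(id28) recv 74: fwd; pos3(id16) recv 28: fwd; pos4(id97) recv 16: drop; pos5(id68) recv 97: fwd; pos0(id18) recv 68: fwd
Round 2: pos3(id16) recv 74: fwd; pos4(id97) recv 28: drop; pos0(id18) recv 97: fwd; pos1(id74) recv 68: drop
Round 3: pos4(id97) recv 74: drop; pos1(id74) recv 97: fwd
Round 4: pos2(id28) recv 97: fwd
Round 5: pos3(id16) recv 97: fwd
Round 6: pos4(id97) recv 97: ELECTED
Message ID 74 originates at pos 1; dropped at pos 4 in round 3

Answer: 3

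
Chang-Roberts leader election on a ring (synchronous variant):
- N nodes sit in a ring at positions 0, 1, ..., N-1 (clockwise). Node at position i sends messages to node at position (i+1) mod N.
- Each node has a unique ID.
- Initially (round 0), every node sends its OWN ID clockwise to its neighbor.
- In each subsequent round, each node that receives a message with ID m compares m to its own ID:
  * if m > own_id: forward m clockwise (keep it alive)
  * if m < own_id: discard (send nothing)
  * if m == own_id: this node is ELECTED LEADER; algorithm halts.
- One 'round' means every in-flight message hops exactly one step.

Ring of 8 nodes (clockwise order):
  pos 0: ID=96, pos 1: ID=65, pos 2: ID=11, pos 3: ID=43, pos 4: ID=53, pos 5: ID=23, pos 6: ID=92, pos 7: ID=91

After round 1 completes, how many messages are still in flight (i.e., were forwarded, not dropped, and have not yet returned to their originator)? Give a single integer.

Round 1: pos1(id65) recv 96: fwd; pos2(id11) recv 65: fwd; pos3(id43) recv 11: drop; pos4(id53) recv 43: drop; pos5(id23) recv 53: fwd; pos6(id92) recv 23: drop; pos7(id91) recv 92: fwd; pos0(id96) recv 91: drop
After round 1: 4 messages still in flight

Answer: 4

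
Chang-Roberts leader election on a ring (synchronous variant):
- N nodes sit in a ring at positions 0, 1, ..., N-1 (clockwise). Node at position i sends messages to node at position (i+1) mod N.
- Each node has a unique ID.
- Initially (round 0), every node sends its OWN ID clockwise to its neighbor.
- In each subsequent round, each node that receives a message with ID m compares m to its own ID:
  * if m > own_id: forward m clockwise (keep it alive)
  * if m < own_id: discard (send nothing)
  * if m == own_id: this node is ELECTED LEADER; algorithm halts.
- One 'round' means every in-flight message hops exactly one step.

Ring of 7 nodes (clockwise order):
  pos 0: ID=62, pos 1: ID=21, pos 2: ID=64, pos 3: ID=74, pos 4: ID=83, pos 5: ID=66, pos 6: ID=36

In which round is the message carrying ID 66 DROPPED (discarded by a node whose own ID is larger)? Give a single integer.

Round 1: pos1(id21) recv 62: fwd; pos2(id64) recv 21: drop; pos3(id74) recv 64: drop; pos4(id83) recv 74: drop; pos5(id66) recv 83: fwd; pos6(id36) recv 66: fwd; pos0(id62) recv 36: drop
Round 2: pos2(id64) recv 62: drop; pos6(id36) recv 83: fwd; pos0(id62) recv 66: fwd
Round 3: pos0(id62) recv 83: fwd; pos1(id21) recv 66: fwd
Round 4: pos1(id21) recv 83: fwd; pos2(id64) recv 66: fwd
Round 5: pos2(id64) recv 83: fwd; pos3(id74) recv 66: drop
Round 6: pos3(id74) recv 83: fwd
Round 7: pos4(id83) recv 83: ELECTED
Message ID 66 originates at pos 5; dropped at pos 3 in round 5

Answer: 5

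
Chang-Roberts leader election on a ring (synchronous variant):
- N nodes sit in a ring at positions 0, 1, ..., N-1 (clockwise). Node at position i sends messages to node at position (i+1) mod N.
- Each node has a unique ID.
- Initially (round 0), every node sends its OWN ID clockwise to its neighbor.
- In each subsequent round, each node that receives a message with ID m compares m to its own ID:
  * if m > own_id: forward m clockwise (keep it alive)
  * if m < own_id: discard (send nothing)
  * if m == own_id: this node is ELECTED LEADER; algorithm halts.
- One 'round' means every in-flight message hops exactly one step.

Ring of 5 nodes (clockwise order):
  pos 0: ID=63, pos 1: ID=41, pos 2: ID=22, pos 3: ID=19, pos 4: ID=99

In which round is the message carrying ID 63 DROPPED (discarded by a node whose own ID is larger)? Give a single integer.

Answer: 4

Derivation:
Round 1: pos1(id41) recv 63: fwd; pos2(id22) recv 41: fwd; pos3(id19) recv 22: fwd; pos4(id99) recv 19: drop; pos0(id63) recv 99: fwd
Round 2: pos2(id22) recv 63: fwd; pos3(id19) recv 41: fwd; pos4(id99) recv 22: drop; pos1(id41) recv 99: fwd
Round 3: pos3(id19) recv 63: fwd; pos4(id99) recv 41: drop; pos2(id22) recv 99: fwd
Round 4: pos4(id99) recv 63: drop; pos3(id19) recv 99: fwd
Round 5: pos4(id99) recv 99: ELECTED
Message ID 63 originates at pos 0; dropped at pos 4 in round 4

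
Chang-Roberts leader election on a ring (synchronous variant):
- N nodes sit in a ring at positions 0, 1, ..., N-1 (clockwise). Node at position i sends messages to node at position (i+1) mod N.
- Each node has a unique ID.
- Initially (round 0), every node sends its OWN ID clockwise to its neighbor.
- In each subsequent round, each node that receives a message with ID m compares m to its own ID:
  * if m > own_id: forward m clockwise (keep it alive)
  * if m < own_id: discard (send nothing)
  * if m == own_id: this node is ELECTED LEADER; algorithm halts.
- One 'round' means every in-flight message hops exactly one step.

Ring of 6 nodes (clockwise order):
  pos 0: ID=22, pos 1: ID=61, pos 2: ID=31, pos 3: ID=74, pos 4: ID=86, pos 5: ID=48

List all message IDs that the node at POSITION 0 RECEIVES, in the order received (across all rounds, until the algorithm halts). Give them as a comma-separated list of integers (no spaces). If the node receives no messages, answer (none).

Answer: 48,86

Derivation:
Round 1: pos1(id61) recv 22: drop; pos2(id31) recv 61: fwd; pos3(id74) recv 31: drop; pos4(id86) recv 74: drop; pos5(id48) recv 86: fwd; pos0(id22) recv 48: fwd
Round 2: pos3(id74) recv 61: drop; pos0(id22) recv 86: fwd; pos1(id61) recv 48: drop
Round 3: pos1(id61) recv 86: fwd
Round 4: pos2(id31) recv 86: fwd
Round 5: pos3(id74) recv 86: fwd
Round 6: pos4(id86) recv 86: ELECTED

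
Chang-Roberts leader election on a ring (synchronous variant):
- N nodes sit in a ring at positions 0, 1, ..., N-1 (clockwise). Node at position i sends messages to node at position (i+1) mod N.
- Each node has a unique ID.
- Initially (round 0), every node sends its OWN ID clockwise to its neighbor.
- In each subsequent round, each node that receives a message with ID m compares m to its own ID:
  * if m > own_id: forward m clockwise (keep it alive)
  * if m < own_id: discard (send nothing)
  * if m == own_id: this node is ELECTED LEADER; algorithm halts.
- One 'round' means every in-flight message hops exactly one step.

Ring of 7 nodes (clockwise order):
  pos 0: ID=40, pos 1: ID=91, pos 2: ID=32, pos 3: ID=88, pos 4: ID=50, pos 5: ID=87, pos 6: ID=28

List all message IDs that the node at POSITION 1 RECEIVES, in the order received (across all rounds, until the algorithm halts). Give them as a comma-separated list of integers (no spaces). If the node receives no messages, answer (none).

Answer: 40,87,88,91

Derivation:
Round 1: pos1(id91) recv 40: drop; pos2(id32) recv 91: fwd; pos3(id88) recv 32: drop; pos4(id50) recv 88: fwd; pos5(id87) recv 50: drop; pos6(id28) recv 87: fwd; pos0(id40) recv 28: drop
Round 2: pos3(id88) recv 91: fwd; pos5(id87) recv 88: fwd; pos0(id40) recv 87: fwd
Round 3: pos4(id50) recv 91: fwd; pos6(id28) recv 88: fwd; pos1(id91) recv 87: drop
Round 4: pos5(id87) recv 91: fwd; pos0(id40) recv 88: fwd
Round 5: pos6(id28) recv 91: fwd; pos1(id91) recv 88: drop
Round 6: pos0(id40) recv 91: fwd
Round 7: pos1(id91) recv 91: ELECTED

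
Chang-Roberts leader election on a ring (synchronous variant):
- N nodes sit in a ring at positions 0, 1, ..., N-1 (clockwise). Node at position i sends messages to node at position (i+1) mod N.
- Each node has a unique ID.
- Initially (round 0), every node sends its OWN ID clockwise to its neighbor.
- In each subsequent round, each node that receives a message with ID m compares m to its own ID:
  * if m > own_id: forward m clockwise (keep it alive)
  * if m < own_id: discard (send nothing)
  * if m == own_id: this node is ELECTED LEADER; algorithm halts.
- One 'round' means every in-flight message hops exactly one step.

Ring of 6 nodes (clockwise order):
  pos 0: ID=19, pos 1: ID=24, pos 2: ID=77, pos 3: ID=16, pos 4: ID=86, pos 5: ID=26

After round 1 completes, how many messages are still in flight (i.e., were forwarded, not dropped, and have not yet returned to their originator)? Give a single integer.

Round 1: pos1(id24) recv 19: drop; pos2(id77) recv 24: drop; pos3(id16) recv 77: fwd; pos4(id86) recv 16: drop; pos5(id26) recv 86: fwd; pos0(id19) recv 26: fwd
After round 1: 3 messages still in flight

Answer: 3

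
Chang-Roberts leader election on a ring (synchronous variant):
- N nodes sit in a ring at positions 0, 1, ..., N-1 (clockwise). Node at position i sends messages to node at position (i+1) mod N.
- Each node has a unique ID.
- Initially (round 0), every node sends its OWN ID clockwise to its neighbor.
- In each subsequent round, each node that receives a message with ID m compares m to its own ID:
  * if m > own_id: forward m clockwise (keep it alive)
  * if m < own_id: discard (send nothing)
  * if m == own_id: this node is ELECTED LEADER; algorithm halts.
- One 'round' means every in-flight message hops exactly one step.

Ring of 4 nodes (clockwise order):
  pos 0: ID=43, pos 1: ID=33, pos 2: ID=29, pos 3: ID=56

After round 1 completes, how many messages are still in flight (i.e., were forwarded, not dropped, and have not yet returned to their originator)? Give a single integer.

Answer: 3

Derivation:
Round 1: pos1(id33) recv 43: fwd; pos2(id29) recv 33: fwd; pos3(id56) recv 29: drop; pos0(id43) recv 56: fwd
After round 1: 3 messages still in flight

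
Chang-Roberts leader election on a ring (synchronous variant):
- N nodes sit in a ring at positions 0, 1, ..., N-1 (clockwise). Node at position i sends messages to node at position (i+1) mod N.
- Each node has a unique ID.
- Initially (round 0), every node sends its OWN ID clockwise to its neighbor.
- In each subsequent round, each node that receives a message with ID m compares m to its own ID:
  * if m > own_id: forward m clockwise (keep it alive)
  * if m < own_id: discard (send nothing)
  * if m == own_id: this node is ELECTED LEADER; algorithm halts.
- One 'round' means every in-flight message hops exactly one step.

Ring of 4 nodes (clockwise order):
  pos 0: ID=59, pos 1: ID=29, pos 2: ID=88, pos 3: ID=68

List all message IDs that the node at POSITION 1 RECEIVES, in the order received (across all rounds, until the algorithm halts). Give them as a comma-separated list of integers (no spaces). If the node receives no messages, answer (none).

Answer: 59,68,88

Derivation:
Round 1: pos1(id29) recv 59: fwd; pos2(id88) recv 29: drop; pos3(id68) recv 88: fwd; pos0(id59) recv 68: fwd
Round 2: pos2(id88) recv 59: drop; pos0(id59) recv 88: fwd; pos1(id29) recv 68: fwd
Round 3: pos1(id29) recv 88: fwd; pos2(id88) recv 68: drop
Round 4: pos2(id88) recv 88: ELECTED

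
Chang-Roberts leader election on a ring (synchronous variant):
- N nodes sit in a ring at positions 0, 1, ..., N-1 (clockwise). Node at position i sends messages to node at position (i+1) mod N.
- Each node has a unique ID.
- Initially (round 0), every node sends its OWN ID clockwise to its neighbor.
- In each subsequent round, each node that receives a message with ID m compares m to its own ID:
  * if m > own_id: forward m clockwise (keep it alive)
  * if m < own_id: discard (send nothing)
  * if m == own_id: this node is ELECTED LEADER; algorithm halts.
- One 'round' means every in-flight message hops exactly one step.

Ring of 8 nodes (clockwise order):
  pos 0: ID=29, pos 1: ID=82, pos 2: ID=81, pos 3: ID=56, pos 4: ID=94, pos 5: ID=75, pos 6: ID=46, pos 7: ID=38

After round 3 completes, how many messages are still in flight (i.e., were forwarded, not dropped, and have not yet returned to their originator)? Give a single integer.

Answer: 2

Derivation:
Round 1: pos1(id82) recv 29: drop; pos2(id81) recv 82: fwd; pos3(id56) recv 81: fwd; pos4(id94) recv 56: drop; pos5(id75) recv 94: fwd; pos6(id46) recv 75: fwd; pos7(id38) recv 46: fwd; pos0(id29) recv 38: fwd
Round 2: pos3(id56) recv 82: fwd; pos4(id94) recv 81: drop; pos6(id46) recv 94: fwd; pos7(id38) recv 75: fwd; pos0(id29) recv 46: fwd; pos1(id82) recv 38: drop
Round 3: pos4(id94) recv 82: drop; pos7(id38) recv 94: fwd; pos0(id29) recv 75: fwd; pos1(id82) recv 46: drop
After round 3: 2 messages still in flight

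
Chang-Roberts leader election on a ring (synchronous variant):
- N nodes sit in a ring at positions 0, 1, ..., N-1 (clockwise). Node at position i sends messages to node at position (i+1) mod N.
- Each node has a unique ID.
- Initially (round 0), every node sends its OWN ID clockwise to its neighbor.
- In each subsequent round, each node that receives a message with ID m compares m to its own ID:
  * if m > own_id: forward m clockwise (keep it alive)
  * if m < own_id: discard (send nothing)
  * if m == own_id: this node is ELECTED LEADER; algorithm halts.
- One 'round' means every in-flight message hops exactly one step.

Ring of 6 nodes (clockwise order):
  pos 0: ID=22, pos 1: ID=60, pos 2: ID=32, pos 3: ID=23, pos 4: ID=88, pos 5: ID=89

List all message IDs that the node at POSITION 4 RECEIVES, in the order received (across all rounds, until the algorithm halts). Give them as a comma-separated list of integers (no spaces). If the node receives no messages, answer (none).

Answer: 23,32,60,89

Derivation:
Round 1: pos1(id60) recv 22: drop; pos2(id32) recv 60: fwd; pos3(id23) recv 32: fwd; pos4(id88) recv 23: drop; pos5(id89) recv 88: drop; pos0(id22) recv 89: fwd
Round 2: pos3(id23) recv 60: fwd; pos4(id88) recv 32: drop; pos1(id60) recv 89: fwd
Round 3: pos4(id88) recv 60: drop; pos2(id32) recv 89: fwd
Round 4: pos3(id23) recv 89: fwd
Round 5: pos4(id88) recv 89: fwd
Round 6: pos5(id89) recv 89: ELECTED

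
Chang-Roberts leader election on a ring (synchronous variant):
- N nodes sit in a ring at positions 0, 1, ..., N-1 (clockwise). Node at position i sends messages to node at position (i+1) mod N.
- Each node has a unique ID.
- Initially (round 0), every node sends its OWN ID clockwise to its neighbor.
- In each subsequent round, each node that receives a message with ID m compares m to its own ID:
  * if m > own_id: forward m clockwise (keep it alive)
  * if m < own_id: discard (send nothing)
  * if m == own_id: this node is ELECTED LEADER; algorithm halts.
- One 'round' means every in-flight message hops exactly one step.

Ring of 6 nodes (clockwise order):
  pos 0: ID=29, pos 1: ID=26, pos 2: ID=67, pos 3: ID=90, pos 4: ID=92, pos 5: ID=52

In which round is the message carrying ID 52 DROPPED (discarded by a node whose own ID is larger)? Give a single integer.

Answer: 3

Derivation:
Round 1: pos1(id26) recv 29: fwd; pos2(id67) recv 26: drop; pos3(id90) recv 67: drop; pos4(id92) recv 90: drop; pos5(id52) recv 92: fwd; pos0(id29) recv 52: fwd
Round 2: pos2(id67) recv 29: drop; pos0(id29) recv 92: fwd; pos1(id26) recv 52: fwd
Round 3: pos1(id26) recv 92: fwd; pos2(id67) recv 52: drop
Round 4: pos2(id67) recv 92: fwd
Round 5: pos3(id90) recv 92: fwd
Round 6: pos4(id92) recv 92: ELECTED
Message ID 52 originates at pos 5; dropped at pos 2 in round 3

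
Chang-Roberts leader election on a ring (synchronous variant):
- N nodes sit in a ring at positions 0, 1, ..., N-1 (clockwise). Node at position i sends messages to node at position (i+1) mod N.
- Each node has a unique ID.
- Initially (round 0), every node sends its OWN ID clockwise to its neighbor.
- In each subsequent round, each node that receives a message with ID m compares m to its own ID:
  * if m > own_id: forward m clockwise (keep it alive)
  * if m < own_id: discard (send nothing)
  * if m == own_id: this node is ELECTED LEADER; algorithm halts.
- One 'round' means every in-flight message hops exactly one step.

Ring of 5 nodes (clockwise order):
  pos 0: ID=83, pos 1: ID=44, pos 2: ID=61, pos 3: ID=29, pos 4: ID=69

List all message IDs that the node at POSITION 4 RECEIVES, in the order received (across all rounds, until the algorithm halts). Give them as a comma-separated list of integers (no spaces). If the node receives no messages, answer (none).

Round 1: pos1(id44) recv 83: fwd; pos2(id61) recv 44: drop; pos3(id29) recv 61: fwd; pos4(id69) recv 29: drop; pos0(id83) recv 69: drop
Round 2: pos2(id61) recv 83: fwd; pos4(id69) recv 61: drop
Round 3: pos3(id29) recv 83: fwd
Round 4: pos4(id69) recv 83: fwd
Round 5: pos0(id83) recv 83: ELECTED

Answer: 29,61,83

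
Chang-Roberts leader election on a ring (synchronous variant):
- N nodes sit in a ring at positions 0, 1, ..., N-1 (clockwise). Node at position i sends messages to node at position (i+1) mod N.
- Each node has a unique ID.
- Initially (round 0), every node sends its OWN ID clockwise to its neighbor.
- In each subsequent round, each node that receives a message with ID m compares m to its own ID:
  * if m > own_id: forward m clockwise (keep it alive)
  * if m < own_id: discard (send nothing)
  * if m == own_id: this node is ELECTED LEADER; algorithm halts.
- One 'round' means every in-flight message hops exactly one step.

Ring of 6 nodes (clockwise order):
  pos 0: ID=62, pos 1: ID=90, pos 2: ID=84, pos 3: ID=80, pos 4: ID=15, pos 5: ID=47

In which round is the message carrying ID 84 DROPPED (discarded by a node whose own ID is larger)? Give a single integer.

Round 1: pos1(id90) recv 62: drop; pos2(id84) recv 90: fwd; pos3(id80) recv 84: fwd; pos4(id15) recv 80: fwd; pos5(id47) recv 15: drop; pos0(id62) recv 47: drop
Round 2: pos3(id80) recv 90: fwd; pos4(id15) recv 84: fwd; pos5(id47) recv 80: fwd
Round 3: pos4(id15) recv 90: fwd; pos5(id47) recv 84: fwd; pos0(id62) recv 80: fwd
Round 4: pos5(id47) recv 90: fwd; pos0(id62) recv 84: fwd; pos1(id90) recv 80: drop
Round 5: pos0(id62) recv 90: fwd; pos1(id90) recv 84: drop
Round 6: pos1(id90) recv 90: ELECTED
Message ID 84 originates at pos 2; dropped at pos 1 in round 5

Answer: 5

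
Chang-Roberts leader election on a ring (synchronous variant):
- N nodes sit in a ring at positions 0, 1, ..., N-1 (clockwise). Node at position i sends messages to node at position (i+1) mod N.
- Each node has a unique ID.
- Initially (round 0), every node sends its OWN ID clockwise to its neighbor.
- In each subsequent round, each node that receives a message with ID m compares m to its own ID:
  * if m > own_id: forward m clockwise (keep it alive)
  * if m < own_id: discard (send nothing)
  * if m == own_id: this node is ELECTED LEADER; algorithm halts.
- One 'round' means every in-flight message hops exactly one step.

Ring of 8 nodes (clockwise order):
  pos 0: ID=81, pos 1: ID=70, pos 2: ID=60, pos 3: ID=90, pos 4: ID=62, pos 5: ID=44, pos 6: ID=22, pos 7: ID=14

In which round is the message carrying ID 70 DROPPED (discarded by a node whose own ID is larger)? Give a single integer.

Answer: 2

Derivation:
Round 1: pos1(id70) recv 81: fwd; pos2(id60) recv 70: fwd; pos3(id90) recv 60: drop; pos4(id62) recv 90: fwd; pos5(id44) recv 62: fwd; pos6(id22) recv 44: fwd; pos7(id14) recv 22: fwd; pos0(id81) recv 14: drop
Round 2: pos2(id60) recv 81: fwd; pos3(id90) recv 70: drop; pos5(id44) recv 90: fwd; pos6(id22) recv 62: fwd; pos7(id14) recv 44: fwd; pos0(id81) recv 22: drop
Round 3: pos3(id90) recv 81: drop; pos6(id22) recv 90: fwd; pos7(id14) recv 62: fwd; pos0(id81) recv 44: drop
Round 4: pos7(id14) recv 90: fwd; pos0(id81) recv 62: drop
Round 5: pos0(id81) recv 90: fwd
Round 6: pos1(id70) recv 90: fwd
Round 7: pos2(id60) recv 90: fwd
Round 8: pos3(id90) recv 90: ELECTED
Message ID 70 originates at pos 1; dropped at pos 3 in round 2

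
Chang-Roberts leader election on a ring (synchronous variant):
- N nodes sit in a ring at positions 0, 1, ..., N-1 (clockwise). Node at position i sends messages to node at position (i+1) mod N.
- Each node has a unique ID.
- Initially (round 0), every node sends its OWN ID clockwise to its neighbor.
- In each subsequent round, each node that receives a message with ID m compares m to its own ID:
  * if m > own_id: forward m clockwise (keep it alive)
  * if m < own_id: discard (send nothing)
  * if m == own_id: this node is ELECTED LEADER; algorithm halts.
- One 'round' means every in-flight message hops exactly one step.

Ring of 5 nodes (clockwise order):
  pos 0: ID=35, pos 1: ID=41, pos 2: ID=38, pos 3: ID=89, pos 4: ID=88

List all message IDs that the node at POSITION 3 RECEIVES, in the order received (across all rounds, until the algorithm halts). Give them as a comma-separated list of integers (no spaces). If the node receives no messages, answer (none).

Answer: 38,41,88,89

Derivation:
Round 1: pos1(id41) recv 35: drop; pos2(id38) recv 41: fwd; pos3(id89) recv 38: drop; pos4(id88) recv 89: fwd; pos0(id35) recv 88: fwd
Round 2: pos3(id89) recv 41: drop; pos0(id35) recv 89: fwd; pos1(id41) recv 88: fwd
Round 3: pos1(id41) recv 89: fwd; pos2(id38) recv 88: fwd
Round 4: pos2(id38) recv 89: fwd; pos3(id89) recv 88: drop
Round 5: pos3(id89) recv 89: ELECTED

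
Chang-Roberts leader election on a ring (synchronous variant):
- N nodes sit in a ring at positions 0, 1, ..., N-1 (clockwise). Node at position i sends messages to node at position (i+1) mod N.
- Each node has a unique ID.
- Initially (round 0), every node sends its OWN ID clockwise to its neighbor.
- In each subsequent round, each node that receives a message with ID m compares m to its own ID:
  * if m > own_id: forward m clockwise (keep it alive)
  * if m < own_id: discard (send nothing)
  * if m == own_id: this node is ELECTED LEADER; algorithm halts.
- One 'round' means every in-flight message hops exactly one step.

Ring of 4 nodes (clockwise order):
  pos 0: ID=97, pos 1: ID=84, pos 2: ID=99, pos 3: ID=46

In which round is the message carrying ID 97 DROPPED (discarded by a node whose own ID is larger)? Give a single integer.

Answer: 2

Derivation:
Round 1: pos1(id84) recv 97: fwd; pos2(id99) recv 84: drop; pos3(id46) recv 99: fwd; pos0(id97) recv 46: drop
Round 2: pos2(id99) recv 97: drop; pos0(id97) recv 99: fwd
Round 3: pos1(id84) recv 99: fwd
Round 4: pos2(id99) recv 99: ELECTED
Message ID 97 originates at pos 0; dropped at pos 2 in round 2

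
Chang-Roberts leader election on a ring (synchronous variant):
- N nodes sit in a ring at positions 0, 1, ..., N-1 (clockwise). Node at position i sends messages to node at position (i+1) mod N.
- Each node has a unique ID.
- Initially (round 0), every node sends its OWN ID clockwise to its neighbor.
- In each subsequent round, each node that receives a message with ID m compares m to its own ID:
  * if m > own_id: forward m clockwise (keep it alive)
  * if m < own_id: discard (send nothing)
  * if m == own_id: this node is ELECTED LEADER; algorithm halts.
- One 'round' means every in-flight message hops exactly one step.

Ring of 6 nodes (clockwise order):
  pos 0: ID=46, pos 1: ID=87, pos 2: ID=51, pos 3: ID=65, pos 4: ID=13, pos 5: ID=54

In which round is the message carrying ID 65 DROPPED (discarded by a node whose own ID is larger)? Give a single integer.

Answer: 4

Derivation:
Round 1: pos1(id87) recv 46: drop; pos2(id51) recv 87: fwd; pos3(id65) recv 51: drop; pos4(id13) recv 65: fwd; pos5(id54) recv 13: drop; pos0(id46) recv 54: fwd
Round 2: pos3(id65) recv 87: fwd; pos5(id54) recv 65: fwd; pos1(id87) recv 54: drop
Round 3: pos4(id13) recv 87: fwd; pos0(id46) recv 65: fwd
Round 4: pos5(id54) recv 87: fwd; pos1(id87) recv 65: drop
Round 5: pos0(id46) recv 87: fwd
Round 6: pos1(id87) recv 87: ELECTED
Message ID 65 originates at pos 3; dropped at pos 1 in round 4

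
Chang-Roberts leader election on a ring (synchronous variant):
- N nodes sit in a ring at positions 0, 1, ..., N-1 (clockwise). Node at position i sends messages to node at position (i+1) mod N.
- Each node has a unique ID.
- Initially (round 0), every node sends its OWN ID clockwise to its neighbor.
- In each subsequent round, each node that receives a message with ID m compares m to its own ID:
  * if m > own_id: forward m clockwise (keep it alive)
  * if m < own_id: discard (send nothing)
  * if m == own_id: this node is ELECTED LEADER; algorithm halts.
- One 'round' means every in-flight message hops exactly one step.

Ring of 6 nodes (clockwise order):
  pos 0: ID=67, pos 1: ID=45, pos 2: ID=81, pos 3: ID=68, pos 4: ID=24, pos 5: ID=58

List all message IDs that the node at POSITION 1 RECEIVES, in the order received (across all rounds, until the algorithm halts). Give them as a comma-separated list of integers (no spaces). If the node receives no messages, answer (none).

Round 1: pos1(id45) recv 67: fwd; pos2(id81) recv 45: drop; pos3(id68) recv 81: fwd; pos4(id24) recv 68: fwd; pos5(id58) recv 24: drop; pos0(id67) recv 58: drop
Round 2: pos2(id81) recv 67: drop; pos4(id24) recv 81: fwd; pos5(id58) recv 68: fwd
Round 3: pos5(id58) recv 81: fwd; pos0(id67) recv 68: fwd
Round 4: pos0(id67) recv 81: fwd; pos1(id45) recv 68: fwd
Round 5: pos1(id45) recv 81: fwd; pos2(id81) recv 68: drop
Round 6: pos2(id81) recv 81: ELECTED

Answer: 67,68,81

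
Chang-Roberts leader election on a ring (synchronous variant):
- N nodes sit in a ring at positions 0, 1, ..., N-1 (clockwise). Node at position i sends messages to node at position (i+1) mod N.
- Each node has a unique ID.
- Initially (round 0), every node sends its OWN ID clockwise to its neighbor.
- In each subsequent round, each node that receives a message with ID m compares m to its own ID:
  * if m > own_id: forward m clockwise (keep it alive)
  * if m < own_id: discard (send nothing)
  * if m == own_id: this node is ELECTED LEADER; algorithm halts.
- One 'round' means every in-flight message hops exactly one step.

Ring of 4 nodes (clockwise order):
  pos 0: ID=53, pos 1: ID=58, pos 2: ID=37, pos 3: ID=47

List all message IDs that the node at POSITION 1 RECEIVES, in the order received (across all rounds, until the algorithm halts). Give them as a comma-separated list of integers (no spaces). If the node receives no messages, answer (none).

Round 1: pos1(id58) recv 53: drop; pos2(id37) recv 58: fwd; pos3(id47) recv 37: drop; pos0(id53) recv 47: drop
Round 2: pos3(id47) recv 58: fwd
Round 3: pos0(id53) recv 58: fwd
Round 4: pos1(id58) recv 58: ELECTED

Answer: 53,58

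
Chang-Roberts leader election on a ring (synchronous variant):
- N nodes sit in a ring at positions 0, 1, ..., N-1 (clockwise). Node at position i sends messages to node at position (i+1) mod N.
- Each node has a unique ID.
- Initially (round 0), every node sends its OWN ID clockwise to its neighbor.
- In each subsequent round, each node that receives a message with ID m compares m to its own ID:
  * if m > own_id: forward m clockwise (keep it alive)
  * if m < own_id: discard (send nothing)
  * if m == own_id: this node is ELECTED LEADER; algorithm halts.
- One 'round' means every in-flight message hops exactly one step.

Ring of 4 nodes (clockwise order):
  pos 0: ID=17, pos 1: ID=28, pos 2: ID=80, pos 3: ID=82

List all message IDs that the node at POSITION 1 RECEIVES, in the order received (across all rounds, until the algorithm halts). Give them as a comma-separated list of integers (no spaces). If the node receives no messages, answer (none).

Answer: 17,82

Derivation:
Round 1: pos1(id28) recv 17: drop; pos2(id80) recv 28: drop; pos3(id82) recv 80: drop; pos0(id17) recv 82: fwd
Round 2: pos1(id28) recv 82: fwd
Round 3: pos2(id80) recv 82: fwd
Round 4: pos3(id82) recv 82: ELECTED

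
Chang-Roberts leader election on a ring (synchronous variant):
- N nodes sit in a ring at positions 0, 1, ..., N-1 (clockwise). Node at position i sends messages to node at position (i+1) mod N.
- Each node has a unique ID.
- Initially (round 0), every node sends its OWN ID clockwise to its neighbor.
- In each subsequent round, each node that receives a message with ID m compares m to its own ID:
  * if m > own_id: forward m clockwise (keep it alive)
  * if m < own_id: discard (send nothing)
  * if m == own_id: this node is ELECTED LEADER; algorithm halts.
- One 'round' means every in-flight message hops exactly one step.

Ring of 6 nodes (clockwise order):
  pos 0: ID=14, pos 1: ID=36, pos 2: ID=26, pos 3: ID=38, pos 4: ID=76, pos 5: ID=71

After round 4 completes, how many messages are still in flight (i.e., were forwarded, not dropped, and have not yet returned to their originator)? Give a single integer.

Round 1: pos1(id36) recv 14: drop; pos2(id26) recv 36: fwd; pos3(id38) recv 26: drop; pos4(id76) recv 38: drop; pos5(id71) recv 76: fwd; pos0(id14) recv 71: fwd
Round 2: pos3(id38) recv 36: drop; pos0(id14) recv 76: fwd; pos1(id36) recv 71: fwd
Round 3: pos1(id36) recv 76: fwd; pos2(id26) recv 71: fwd
Round 4: pos2(id26) recv 76: fwd; pos3(id38) recv 71: fwd
After round 4: 2 messages still in flight

Answer: 2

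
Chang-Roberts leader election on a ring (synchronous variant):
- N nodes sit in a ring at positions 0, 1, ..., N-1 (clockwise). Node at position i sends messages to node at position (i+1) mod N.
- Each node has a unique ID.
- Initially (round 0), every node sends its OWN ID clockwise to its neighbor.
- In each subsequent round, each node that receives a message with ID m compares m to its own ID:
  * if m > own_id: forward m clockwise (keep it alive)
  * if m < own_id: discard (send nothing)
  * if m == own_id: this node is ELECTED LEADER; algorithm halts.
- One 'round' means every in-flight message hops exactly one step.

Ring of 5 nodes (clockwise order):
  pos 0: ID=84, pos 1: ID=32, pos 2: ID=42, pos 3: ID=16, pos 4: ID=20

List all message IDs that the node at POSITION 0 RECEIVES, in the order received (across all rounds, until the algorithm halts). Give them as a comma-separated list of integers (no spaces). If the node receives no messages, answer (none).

Round 1: pos1(id32) recv 84: fwd; pos2(id42) recv 32: drop; pos3(id16) recv 42: fwd; pos4(id20) recv 16: drop; pos0(id84) recv 20: drop
Round 2: pos2(id42) recv 84: fwd; pos4(id20) recv 42: fwd
Round 3: pos3(id16) recv 84: fwd; pos0(id84) recv 42: drop
Round 4: pos4(id20) recv 84: fwd
Round 5: pos0(id84) recv 84: ELECTED

Answer: 20,42,84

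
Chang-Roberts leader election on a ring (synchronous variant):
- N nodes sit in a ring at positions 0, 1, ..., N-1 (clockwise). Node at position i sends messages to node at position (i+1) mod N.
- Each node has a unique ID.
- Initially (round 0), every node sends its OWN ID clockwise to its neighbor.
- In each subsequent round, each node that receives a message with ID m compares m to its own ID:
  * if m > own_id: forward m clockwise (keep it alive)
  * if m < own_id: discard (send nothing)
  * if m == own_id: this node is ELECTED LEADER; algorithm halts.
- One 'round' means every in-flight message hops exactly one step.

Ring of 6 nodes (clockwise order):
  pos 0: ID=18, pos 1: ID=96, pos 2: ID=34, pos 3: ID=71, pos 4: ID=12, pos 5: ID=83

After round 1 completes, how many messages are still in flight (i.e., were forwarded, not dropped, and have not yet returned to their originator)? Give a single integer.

Round 1: pos1(id96) recv 18: drop; pos2(id34) recv 96: fwd; pos3(id71) recv 34: drop; pos4(id12) recv 71: fwd; pos5(id83) recv 12: drop; pos0(id18) recv 83: fwd
After round 1: 3 messages still in flight

Answer: 3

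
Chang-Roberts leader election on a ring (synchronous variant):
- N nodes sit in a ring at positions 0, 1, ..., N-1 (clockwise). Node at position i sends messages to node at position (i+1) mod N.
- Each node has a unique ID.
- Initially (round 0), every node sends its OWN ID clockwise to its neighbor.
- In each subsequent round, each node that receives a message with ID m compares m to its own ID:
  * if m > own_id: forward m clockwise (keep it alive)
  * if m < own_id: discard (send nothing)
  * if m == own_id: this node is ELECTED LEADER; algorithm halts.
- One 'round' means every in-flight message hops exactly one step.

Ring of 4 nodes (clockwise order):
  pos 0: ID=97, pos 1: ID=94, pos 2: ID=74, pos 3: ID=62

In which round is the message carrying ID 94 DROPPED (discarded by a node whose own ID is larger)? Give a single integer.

Answer: 3

Derivation:
Round 1: pos1(id94) recv 97: fwd; pos2(id74) recv 94: fwd; pos3(id62) recv 74: fwd; pos0(id97) recv 62: drop
Round 2: pos2(id74) recv 97: fwd; pos3(id62) recv 94: fwd; pos0(id97) recv 74: drop
Round 3: pos3(id62) recv 97: fwd; pos0(id97) recv 94: drop
Round 4: pos0(id97) recv 97: ELECTED
Message ID 94 originates at pos 1; dropped at pos 0 in round 3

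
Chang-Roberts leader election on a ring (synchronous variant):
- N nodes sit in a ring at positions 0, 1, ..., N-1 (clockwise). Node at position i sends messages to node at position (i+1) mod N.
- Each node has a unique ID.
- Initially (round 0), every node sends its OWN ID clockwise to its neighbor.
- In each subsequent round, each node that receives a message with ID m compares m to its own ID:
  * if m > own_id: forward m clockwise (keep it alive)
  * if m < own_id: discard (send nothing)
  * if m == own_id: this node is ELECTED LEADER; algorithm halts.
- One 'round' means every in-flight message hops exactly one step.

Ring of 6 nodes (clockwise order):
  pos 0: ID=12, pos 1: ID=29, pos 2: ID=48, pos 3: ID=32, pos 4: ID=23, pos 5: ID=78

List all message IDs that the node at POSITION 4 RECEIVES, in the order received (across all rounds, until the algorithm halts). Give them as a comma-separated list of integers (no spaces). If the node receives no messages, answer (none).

Answer: 32,48,78

Derivation:
Round 1: pos1(id29) recv 12: drop; pos2(id48) recv 29: drop; pos3(id32) recv 48: fwd; pos4(id23) recv 32: fwd; pos5(id78) recv 23: drop; pos0(id12) recv 78: fwd
Round 2: pos4(id23) recv 48: fwd; pos5(id78) recv 32: drop; pos1(id29) recv 78: fwd
Round 3: pos5(id78) recv 48: drop; pos2(id48) recv 78: fwd
Round 4: pos3(id32) recv 78: fwd
Round 5: pos4(id23) recv 78: fwd
Round 6: pos5(id78) recv 78: ELECTED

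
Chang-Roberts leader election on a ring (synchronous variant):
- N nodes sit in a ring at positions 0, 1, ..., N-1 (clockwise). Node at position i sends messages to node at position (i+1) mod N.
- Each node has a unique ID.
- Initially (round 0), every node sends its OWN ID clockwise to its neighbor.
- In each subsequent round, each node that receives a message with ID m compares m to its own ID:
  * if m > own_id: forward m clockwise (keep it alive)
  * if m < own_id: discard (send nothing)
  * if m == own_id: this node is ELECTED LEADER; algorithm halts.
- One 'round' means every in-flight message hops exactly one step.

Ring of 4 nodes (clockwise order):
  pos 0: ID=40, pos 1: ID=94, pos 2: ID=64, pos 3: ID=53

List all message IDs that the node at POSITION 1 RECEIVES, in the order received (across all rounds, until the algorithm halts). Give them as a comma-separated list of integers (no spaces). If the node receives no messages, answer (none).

Round 1: pos1(id94) recv 40: drop; pos2(id64) recv 94: fwd; pos3(id53) recv 64: fwd; pos0(id40) recv 53: fwd
Round 2: pos3(id53) recv 94: fwd; pos0(id40) recv 64: fwd; pos1(id94) recv 53: drop
Round 3: pos0(id40) recv 94: fwd; pos1(id94) recv 64: drop
Round 4: pos1(id94) recv 94: ELECTED

Answer: 40,53,64,94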